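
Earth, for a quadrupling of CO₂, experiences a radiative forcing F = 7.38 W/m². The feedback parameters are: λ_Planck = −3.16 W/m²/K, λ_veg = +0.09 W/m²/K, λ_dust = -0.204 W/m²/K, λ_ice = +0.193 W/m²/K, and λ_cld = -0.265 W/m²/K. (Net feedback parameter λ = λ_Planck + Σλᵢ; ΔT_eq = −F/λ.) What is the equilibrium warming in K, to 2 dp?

Net feedback parameter λ = (−3.16) + (+0.09) + (-0.204) + (+0.193) + (-0.265) = -3.346 W/m²/K.
ΔT = −F/λ = −7.38/(-3.346) = 2.21 K.

2.21 K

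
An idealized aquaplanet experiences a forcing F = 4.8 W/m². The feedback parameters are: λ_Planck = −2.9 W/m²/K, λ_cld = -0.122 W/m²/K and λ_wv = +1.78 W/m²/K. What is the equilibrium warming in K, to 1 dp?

Net feedback parameter λ = (−2.9) + (-0.122) + (+1.78) = -1.242 W/m²/K.
ΔT = −F/λ = −4.8/(-1.242) = 3.9 K.

3.9 K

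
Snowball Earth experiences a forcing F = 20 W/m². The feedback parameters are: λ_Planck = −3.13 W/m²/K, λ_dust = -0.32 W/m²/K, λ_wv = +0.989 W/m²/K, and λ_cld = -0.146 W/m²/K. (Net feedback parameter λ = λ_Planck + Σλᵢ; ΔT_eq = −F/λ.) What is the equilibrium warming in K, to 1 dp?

Net feedback parameter λ = (−3.13) + (-0.32) + (+0.989) + (-0.146) = -2.607 W/m²/K.
ΔT = −F/λ = −20/(-2.607) = 7.7 K.

7.7 K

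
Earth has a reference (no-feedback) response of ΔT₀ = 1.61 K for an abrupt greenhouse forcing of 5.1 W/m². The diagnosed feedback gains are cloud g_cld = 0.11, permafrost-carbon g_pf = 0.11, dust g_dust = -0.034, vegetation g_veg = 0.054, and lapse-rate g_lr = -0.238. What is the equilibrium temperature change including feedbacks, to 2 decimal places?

1.61 K

Total gain g = 0.11 + 0.11 − 0.034 + 0.054 − 0.238 = 0.002.
Amplification A = 1/(1 − 0.002) = 1.002.
ΔT = 1.61 × 1.002 = 1.61 K.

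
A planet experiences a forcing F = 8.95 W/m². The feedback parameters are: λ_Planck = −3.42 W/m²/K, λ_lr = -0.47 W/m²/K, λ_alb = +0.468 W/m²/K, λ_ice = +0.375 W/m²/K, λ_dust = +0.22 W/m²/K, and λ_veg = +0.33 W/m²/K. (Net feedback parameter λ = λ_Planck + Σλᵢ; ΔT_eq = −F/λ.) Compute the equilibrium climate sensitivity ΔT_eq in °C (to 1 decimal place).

Net feedback parameter λ = (−3.42) + (-0.47) + (+0.468) + (+0.375) + (+0.22) + (+0.33) = -2.497 W/m²/K.
ΔT = −F/λ = −8.95/(-2.497) = 3.6 °C.

3.6 °C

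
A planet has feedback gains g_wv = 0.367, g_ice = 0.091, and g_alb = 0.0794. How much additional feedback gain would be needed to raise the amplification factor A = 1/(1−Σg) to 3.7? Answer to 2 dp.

0.19

Current total gain = 0.5374.
Target gain for A = 3.7: g* = 1 − 1/3.7 = 0.7297.
Additional gain needed = 0.7297 − 0.5374 = 0.19.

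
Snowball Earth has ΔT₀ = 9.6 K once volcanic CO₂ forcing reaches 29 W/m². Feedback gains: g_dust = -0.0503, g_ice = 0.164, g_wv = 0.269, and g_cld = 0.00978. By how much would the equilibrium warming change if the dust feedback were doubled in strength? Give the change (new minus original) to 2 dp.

Original: g = 0.39248, ΔT = 9.6/(1−0.39248) = 15.8019 K.
With doubled dust: g' = 0.34218, ΔT' = 9.6/(1−0.34218) = 14.5937 K.
Change = 14.5937 − 15.8019 = -1.21 K.

-1.21 K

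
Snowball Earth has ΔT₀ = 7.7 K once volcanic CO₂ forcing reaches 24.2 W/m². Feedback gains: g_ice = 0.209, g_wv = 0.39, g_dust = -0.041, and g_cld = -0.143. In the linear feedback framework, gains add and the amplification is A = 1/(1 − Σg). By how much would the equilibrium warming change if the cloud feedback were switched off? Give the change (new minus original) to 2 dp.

Original: g = 0.415, ΔT = 7.7/(1−0.415) = 13.1624 K.
Without cloud: g' = 0.558, ΔT' = 7.7/(1−0.558) = 17.4208 K.
Change = 17.4208 − 13.1624 = 4.26 K.

4.26 K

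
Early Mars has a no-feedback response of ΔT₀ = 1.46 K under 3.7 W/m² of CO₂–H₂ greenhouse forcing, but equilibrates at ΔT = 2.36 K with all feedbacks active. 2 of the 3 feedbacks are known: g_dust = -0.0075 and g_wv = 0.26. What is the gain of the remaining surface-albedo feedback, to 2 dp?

Amplification A = ΔT/ΔT₀ = 2.36/1.46 = 1.616.
Total gain g = 1 − 1/A = 1 − 1/1.616 = 0.3812.
Known gains sum to -0.0075 + 0.26 = 0.2525.
g_alb = 0.3812 − 0.2525 = 0.13.

0.13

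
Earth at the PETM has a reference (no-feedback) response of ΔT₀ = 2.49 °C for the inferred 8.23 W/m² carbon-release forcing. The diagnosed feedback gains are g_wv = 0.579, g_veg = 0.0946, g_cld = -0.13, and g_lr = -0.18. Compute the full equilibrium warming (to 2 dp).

Total gain g = 0.579 + 0.0946 − 0.13 − 0.18 = 0.3636.
Amplification A = 1/(1 − 0.3636) = 1.571.
ΔT = 2.49 × 1.571 = 3.91 °C.

3.91 °C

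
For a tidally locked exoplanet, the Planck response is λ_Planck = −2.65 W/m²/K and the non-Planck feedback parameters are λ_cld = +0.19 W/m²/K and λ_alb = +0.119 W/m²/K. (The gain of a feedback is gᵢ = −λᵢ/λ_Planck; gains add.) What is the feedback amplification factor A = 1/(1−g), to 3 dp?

1.132

Convert to gains: g_cld = 0.19/2.65 = 0.0717; g_alb = 0.119/2.65 = 0.04491.
Total gain g = 0.11661.
A = 1/(1 − 0.11661) = 1.132.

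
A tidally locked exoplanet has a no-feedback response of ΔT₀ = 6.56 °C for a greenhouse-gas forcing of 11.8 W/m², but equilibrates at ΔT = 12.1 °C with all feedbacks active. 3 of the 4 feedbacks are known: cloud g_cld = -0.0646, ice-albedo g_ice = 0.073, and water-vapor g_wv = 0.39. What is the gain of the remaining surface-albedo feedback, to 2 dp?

Amplification A = ΔT/ΔT₀ = 12.1/6.56 = 1.845.
Total gain g = 1 − 1/A = 1 − 1/1.845 = 0.458.
Known gains sum to -0.0646 + 0.073 + 0.39 = 0.3984.
g_alb = 0.458 − 0.3984 = 0.06.

0.06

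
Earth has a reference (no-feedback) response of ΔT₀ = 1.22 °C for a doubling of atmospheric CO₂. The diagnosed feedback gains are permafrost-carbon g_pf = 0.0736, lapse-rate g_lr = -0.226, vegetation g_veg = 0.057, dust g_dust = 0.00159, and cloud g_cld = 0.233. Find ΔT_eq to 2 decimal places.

Total gain g = 0.0736 − 0.226 + 0.057 + 0.00159 + 0.233 = 0.13919.
Amplification A = 1/(1 − 0.13919) = 1.162.
ΔT = 1.22 × 1.162 = 1.42 °C.

1.42 °C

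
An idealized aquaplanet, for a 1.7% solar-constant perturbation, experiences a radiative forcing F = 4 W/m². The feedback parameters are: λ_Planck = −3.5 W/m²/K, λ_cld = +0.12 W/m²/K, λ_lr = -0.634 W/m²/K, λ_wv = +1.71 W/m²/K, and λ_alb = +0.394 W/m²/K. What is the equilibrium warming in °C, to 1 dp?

Net feedback parameter λ = (−3.5) + (+0.12) + (-0.634) + (+1.71) + (+0.394) = -1.91 W/m²/K.
ΔT = −F/λ = −4/(-1.91) = 2.1 °C.

2.1 °C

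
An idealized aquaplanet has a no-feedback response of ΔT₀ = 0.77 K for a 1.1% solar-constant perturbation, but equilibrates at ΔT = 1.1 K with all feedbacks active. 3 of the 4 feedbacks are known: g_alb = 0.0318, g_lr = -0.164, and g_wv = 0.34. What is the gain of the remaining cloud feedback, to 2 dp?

0.09

Amplification A = ΔT/ΔT₀ = 1.1/0.77 = 1.429.
Total gain g = 1 − 1/A = 1 − 1/1.429 = 0.3002.
Known gains sum to 0.0318 − 0.164 + 0.34 = 0.2078.
g_cld = 0.3002 − 0.2078 = 0.09.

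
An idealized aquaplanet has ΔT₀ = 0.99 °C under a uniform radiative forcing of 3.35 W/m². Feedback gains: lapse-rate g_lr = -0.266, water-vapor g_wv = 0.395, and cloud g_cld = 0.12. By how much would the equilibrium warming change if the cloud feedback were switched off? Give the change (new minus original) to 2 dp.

Original: g = 0.249, ΔT = 0.99/(1−0.249) = 1.3182 °C.
Without cloud: g' = 0.129, ΔT' = 0.99/(1−0.129) = 1.1366 °C.
Change = 1.1366 − 1.3182 = -0.18 °C.

-0.18 °C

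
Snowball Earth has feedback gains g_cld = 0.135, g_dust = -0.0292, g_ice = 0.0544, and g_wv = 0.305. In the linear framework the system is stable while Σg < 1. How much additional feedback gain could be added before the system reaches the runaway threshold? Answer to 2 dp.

0.53

Current total gain = 0.135 − 0.0292 + 0.0544 + 0.305 = 0.4652.
Margin to runaway = 1 − 0.4652 = 0.53.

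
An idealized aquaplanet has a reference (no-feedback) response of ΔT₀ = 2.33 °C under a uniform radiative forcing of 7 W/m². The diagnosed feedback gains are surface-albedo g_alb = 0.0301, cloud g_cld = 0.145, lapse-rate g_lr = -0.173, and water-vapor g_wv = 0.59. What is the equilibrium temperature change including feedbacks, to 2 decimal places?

Total gain g = 0.0301 + 0.145 − 0.173 + 0.59 = 0.5921.
Amplification A = 1/(1 − 0.5921) = 2.452.
ΔT = 2.33 × 2.452 = 5.71 °C.

5.71 °C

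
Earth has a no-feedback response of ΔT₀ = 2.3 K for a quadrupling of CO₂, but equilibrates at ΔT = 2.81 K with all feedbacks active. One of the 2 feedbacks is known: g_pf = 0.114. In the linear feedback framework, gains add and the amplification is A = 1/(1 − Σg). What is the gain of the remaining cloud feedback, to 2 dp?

0.07

Amplification A = ΔT/ΔT₀ = 2.81/2.3 = 1.222.
Total gain g = 1 − 1/A = 1 − 1/1.222 = 0.1817.
The known gain is 0.114.
g_cld = 0.1817 − 0.114 = 0.07.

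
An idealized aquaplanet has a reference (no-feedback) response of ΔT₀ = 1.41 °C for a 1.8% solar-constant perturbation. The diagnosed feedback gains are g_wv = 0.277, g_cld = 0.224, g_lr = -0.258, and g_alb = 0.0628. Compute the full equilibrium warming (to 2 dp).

Total gain g = 0.277 + 0.224 − 0.258 + 0.0628 = 0.3058.
Amplification A = 1/(1 − 0.3058) = 1.441.
ΔT = 1.41 × 1.441 = 2.03 °C.

2.03 °C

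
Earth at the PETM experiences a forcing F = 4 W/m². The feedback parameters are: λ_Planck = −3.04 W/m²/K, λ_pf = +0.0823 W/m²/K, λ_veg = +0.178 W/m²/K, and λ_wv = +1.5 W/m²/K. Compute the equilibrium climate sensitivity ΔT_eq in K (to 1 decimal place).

3.1 K

Net feedback parameter λ = (−3.04) + (+0.0823) + (+0.178) + (+1.5) = -1.2797 W/m²/K.
ΔT = −F/λ = −4/(-1.2797) = 3.1 K.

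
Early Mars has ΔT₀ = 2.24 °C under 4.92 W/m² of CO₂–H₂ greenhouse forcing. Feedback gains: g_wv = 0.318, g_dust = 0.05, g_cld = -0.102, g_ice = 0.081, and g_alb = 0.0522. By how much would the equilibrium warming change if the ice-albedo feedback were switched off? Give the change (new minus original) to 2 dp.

Original: g = 0.3992, ΔT = 2.24/(1−0.3992) = 3.7284 °C.
Without ice-albedo: g' = 0.3182, ΔT' = 2.24/(1−0.3182) = 3.2854 °C.
Change = 3.2854 − 3.7284 = -0.44 °C.

-0.44 °C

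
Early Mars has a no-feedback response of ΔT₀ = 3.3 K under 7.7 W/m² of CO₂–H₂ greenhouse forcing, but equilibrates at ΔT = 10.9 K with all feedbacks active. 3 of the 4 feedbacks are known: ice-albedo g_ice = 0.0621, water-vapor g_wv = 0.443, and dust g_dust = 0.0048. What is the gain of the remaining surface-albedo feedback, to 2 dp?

Amplification A = ΔT/ΔT₀ = 10.9/3.3 = 3.303.
Total gain g = 1 − 1/A = 1 − 1/3.303 = 0.6972.
Known gains sum to 0.0621 + 0.443 + 0.0048 = 0.5099.
g_alb = 0.6972 − 0.5099 = 0.19.

0.19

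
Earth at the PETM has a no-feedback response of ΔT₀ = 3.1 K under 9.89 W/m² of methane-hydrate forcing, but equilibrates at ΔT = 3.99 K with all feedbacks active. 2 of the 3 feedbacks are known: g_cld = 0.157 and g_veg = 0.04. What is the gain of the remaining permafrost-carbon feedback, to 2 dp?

0.03

Amplification A = ΔT/ΔT₀ = 3.99/3.1 = 1.287.
Total gain g = 1 − 1/A = 1 − 1/1.287 = 0.223.
Known gains sum to 0.157 + 0.04 = 0.197.
g_pf = 0.223 − 0.197 = 0.03.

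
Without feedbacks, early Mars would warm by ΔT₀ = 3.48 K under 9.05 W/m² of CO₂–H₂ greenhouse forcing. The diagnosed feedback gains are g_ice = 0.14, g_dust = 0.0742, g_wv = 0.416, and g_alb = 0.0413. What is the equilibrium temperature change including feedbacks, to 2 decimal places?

Total gain g = 0.14 + 0.0742 + 0.416 + 0.0413 = 0.6715.
Amplification A = 1/(1 − 0.6715) = 3.044.
ΔT = 3.48 × 3.044 = 10.59 K.

10.59 K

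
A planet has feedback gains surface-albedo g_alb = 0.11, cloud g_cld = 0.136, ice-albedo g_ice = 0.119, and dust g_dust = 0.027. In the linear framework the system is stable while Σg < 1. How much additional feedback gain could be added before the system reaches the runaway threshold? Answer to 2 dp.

Current total gain = 0.11 + 0.136 + 0.119 + 0.027 = 0.392.
Margin to runaway = 1 − 0.392 = 0.61.

0.61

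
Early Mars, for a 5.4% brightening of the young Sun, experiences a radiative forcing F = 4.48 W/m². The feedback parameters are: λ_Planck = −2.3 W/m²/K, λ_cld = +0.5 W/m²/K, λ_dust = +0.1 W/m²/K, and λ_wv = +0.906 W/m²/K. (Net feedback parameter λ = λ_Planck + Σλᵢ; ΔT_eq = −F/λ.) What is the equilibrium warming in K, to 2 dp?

Net feedback parameter λ = (−2.3) + (+0.5) + (+0.1) + (+0.906) = -0.794 W/m²/K.
ΔT = −F/λ = −4.48/(-0.794) = 5.64 K.

5.64 K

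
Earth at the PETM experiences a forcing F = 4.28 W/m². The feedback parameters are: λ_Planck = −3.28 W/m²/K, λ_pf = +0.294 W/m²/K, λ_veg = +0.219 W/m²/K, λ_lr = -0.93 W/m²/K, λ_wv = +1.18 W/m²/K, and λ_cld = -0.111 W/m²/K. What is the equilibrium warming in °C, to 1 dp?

Net feedback parameter λ = (−3.28) + (+0.294) + (+0.219) + (-0.93) + (+1.18) + (-0.111) = -2.628 W/m²/K.
ΔT = −F/λ = −4.28/(-2.628) = 1.6 °C.

1.6 °C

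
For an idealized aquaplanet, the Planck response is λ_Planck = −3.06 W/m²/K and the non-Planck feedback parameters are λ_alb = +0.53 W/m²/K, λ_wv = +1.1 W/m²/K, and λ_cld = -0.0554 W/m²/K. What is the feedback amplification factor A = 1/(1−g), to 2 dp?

Convert to gains: g_alb = 0.53/3.06 = 0.1732; g_wv = 1.1/3.06 = 0.3595; g_cld = -0.0554/3.06 = -0.0181.
Total gain g = 0.5146.
A = 1/(1 − 0.5146) = 2.06.

2.06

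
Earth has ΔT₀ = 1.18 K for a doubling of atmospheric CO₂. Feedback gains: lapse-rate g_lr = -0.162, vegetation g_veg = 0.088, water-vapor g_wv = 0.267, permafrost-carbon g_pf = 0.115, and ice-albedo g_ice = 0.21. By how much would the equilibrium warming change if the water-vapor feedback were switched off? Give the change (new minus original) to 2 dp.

-0.87 K

Original: g = 0.518, ΔT = 1.18/(1−0.518) = 2.4481 K.
Without water-vapor: g' = 0.251, ΔT' = 1.18/(1−0.251) = 1.5754 K.
Change = 1.5754 − 2.4481 = -0.87 K.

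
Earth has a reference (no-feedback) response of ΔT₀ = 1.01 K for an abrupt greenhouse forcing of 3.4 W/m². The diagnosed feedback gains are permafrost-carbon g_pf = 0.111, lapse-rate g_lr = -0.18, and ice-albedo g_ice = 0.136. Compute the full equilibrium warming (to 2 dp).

Total gain g = 0.111 − 0.18 + 0.136 = 0.067.
Amplification A = 1/(1 − 0.067) = 1.072.
ΔT = 1.01 × 1.072 = 1.08 K.

1.08 K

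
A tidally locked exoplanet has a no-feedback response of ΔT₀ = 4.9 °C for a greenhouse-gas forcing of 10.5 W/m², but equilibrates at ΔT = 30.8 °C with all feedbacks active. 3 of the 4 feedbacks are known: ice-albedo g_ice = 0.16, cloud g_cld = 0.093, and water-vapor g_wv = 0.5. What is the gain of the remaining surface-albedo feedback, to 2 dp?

Amplification A = ΔT/ΔT₀ = 30.8/4.9 = 6.286.
Total gain g = 1 − 1/A = 1 − 1/6.286 = 0.8409.
Known gains sum to 0.16 + 0.093 + 0.5 = 0.753.
g_alb = 0.8409 − 0.753 = 0.09.

0.09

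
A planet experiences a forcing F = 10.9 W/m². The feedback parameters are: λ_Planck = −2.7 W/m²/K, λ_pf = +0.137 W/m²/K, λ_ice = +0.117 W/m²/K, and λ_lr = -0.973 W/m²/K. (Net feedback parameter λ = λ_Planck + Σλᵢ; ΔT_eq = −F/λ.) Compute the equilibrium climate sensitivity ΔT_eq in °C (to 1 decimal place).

3.2 °C

Net feedback parameter λ = (−2.7) + (+0.137) + (+0.117) + (-0.973) = -3.419 W/m²/K.
ΔT = −F/λ = −10.9/(-3.419) = 3.2 °C.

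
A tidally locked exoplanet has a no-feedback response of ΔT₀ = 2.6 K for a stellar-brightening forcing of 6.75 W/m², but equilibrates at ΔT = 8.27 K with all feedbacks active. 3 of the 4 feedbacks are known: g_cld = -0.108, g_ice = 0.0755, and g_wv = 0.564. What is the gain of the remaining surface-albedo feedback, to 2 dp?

0.15

Amplification A = ΔT/ΔT₀ = 8.27/2.6 = 3.181.
Total gain g = 1 − 1/A = 1 − 1/3.181 = 0.6856.
Known gains sum to -0.108 + 0.0755 + 0.564 = 0.5315.
g_alb = 0.6856 − 0.5315 = 0.15.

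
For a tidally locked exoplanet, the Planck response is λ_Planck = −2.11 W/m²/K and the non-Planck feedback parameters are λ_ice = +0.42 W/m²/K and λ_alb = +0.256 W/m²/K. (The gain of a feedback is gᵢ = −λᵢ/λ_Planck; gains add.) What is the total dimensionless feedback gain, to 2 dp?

Convert to gains: g_ice = 0.42/2.11 = 0.1991; g_alb = 0.256/2.11 = 0.1213.
Total gain g = 0.3204.

0.32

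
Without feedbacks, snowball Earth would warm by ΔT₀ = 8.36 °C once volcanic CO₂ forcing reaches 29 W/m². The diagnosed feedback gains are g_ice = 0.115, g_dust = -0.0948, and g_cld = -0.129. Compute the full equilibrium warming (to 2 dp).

7.54 °C

Total gain g = 0.115 − 0.0948 − 0.129 = -0.1088.
Amplification A = 1/(1 + 0.1088) = 0.9019.
ΔT = 8.36 × 0.9019 = 7.54 °C.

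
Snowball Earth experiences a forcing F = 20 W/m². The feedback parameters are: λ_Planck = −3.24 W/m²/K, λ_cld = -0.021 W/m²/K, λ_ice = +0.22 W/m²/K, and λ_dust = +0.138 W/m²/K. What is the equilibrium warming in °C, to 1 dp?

Net feedback parameter λ = (−3.24) + (-0.021) + (+0.22) + (+0.138) = -2.903 W/m²/K.
ΔT = −F/λ = −20/(-2.903) = 6.9 °C.

6.9 °C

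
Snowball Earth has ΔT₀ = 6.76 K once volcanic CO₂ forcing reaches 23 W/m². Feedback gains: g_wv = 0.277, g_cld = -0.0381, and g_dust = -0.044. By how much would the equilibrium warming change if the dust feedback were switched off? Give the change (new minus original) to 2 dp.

0.49 K

Original: g = 0.1949, ΔT = 6.76/(1−0.1949) = 8.3965 K.
Without dust: g' = 0.2389, ΔT' = 6.76/(1−0.2389) = 8.8819 K.
Change = 8.8819 − 8.3965 = 0.49 K.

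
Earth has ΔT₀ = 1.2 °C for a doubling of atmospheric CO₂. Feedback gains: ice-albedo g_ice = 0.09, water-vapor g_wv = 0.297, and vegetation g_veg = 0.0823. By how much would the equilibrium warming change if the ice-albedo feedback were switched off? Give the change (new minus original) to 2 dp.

-0.33 °C

Original: g = 0.4693, ΔT = 1.2/(1−0.4693) = 2.2612 °C.
Without ice-albedo: g' = 0.3793, ΔT' = 1.2/(1−0.3793) = 1.9333 °C.
Change = 1.9333 − 2.2612 = -0.33 °C.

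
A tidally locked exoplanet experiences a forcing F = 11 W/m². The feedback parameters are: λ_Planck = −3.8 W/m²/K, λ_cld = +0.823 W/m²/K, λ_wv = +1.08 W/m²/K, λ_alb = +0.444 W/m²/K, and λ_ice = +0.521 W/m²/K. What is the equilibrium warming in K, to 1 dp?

Net feedback parameter λ = (−3.8) + (+0.823) + (+1.08) + (+0.444) + (+0.521) = -0.932 W/m²/K.
ΔT = −F/λ = −11/(-0.932) = 11.8 K.

11.8 K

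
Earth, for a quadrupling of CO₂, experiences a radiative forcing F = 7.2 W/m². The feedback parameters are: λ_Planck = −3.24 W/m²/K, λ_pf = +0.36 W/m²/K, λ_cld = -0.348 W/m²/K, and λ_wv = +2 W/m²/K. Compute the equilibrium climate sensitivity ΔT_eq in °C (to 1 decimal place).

5.9 °C

Net feedback parameter λ = (−3.24) + (+0.36) + (-0.348) + (+2) = -1.228 W/m²/K.
ΔT = −F/λ = −7.2/(-1.228) = 5.9 °C.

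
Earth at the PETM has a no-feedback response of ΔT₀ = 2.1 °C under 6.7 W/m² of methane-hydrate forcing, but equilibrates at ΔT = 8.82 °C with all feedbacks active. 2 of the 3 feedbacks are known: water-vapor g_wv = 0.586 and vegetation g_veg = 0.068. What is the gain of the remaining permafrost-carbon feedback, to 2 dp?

Amplification A = ΔT/ΔT₀ = 8.82/2.1 = 4.2.
Total gain g = 1 − 1/A = 1 − 1/4.2 = 0.7619.
Known gains sum to 0.586 + 0.068 = 0.654.
g_pf = 0.7619 − 0.654 = 0.11.

0.11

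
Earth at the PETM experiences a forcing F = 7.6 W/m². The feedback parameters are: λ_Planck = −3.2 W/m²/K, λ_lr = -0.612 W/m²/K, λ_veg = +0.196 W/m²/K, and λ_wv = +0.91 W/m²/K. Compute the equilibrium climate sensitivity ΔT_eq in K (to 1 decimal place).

2.8 K

Net feedback parameter λ = (−3.2) + (-0.612) + (+0.196) + (+0.91) = -2.706 W/m²/K.
ΔT = −F/λ = −7.6/(-2.706) = 2.8 K.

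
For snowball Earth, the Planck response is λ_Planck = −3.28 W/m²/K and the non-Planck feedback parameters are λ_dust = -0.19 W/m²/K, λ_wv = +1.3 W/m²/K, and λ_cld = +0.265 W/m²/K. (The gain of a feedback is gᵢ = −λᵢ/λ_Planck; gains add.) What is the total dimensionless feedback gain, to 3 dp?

Convert to gains: g_dust = -0.19/3.28 = -0.05793; g_wv = 1.3/3.28 = 0.3963; g_cld = 0.265/3.28 = 0.08079.
Total gain g = 0.41916.

0.419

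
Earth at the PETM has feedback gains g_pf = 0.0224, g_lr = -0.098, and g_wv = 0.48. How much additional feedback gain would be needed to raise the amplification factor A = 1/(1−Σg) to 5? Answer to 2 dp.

0.40

Current total gain = 0.4044.
Target gain for A = 5: g* = 1 − 1/5 = 0.8.
Additional gain needed = 0.8 − 0.4044 = 0.40.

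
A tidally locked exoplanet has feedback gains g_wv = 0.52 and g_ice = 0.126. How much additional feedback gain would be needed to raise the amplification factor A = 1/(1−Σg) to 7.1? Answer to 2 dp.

0.21

Current total gain = 0.646.
Target gain for A = 7.1: g* = 1 − 1/7.1 = 0.8592.
Additional gain needed = 0.8592 − 0.646 = 0.21.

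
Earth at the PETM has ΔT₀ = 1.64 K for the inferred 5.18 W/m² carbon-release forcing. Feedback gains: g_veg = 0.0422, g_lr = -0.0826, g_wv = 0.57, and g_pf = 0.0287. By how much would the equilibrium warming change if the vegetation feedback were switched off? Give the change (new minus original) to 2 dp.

Original: g = 0.5583, ΔT = 1.64/(1−0.5583) = 3.7129 K.
Without vegetation: g' = 0.5161, ΔT' = 1.64/(1−0.5161) = 3.3891 K.
Change = 3.3891 − 3.7129 = -0.32 K.

-0.32 K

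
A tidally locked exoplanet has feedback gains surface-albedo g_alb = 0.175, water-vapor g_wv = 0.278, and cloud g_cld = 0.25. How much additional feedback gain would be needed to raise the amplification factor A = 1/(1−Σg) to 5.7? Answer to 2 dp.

Current total gain = 0.703.
Target gain for A = 5.7: g* = 1 − 1/5.7 = 0.8246.
Additional gain needed = 0.8246 − 0.703 = 0.12.

0.12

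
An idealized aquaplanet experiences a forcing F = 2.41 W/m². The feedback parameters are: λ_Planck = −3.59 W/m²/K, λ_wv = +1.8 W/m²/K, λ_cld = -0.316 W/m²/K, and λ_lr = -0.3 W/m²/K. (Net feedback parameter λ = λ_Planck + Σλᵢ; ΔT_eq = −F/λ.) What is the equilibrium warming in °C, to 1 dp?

1.0 °C

Net feedback parameter λ = (−3.59) + (+1.8) + (-0.316) + (-0.3) = -2.406 W/m²/K.
ΔT = −F/λ = −2.41/(-2.406) = 1.0 °C.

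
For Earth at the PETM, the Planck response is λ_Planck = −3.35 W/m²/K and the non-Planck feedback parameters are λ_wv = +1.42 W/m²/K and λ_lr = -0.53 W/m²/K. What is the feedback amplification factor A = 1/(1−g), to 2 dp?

1.36

Convert to gains: g_wv = 1.42/3.35 = 0.4239; g_lr = -0.53/3.35 = -0.1582.
Total gain g = 0.2657.
A = 1/(1 − 0.2657) = 1.36.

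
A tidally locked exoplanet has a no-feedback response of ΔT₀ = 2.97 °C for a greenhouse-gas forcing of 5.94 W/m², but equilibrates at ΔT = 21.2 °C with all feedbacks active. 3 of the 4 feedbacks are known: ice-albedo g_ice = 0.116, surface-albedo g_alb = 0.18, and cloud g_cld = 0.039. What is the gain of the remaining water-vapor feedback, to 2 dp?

Amplification A = ΔT/ΔT₀ = 21.2/2.97 = 7.138.
Total gain g = 1 − 1/A = 1 − 1/7.138 = 0.8599.
Known gains sum to 0.116 + 0.18 + 0.039 = 0.335.
g_wv = 0.8599 − 0.335 = 0.52.

0.52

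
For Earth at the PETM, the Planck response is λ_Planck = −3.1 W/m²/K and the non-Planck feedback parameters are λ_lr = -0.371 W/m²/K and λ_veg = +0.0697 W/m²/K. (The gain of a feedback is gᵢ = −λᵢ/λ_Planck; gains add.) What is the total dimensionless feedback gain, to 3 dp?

-0.097

Convert to gains: g_lr = -0.371/3.1 = -0.1197; g_veg = 0.0697/3.1 = 0.02248.
Total gain g = -0.09722.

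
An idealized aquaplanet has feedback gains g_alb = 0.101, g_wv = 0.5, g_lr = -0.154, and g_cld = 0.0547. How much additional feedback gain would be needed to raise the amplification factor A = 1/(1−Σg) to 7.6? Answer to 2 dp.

Current total gain = 0.5017.
Target gain for A = 7.6: g* = 1 − 1/7.6 = 0.8684.
Additional gain needed = 0.8684 − 0.5017 = 0.37.

0.37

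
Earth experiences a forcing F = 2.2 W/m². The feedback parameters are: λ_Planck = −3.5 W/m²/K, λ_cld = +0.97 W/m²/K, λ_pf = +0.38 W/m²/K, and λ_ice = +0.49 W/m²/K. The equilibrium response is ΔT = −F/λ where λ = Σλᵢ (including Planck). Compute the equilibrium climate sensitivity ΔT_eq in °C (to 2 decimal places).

1.33 °C

Net feedback parameter λ = (−3.5) + (+0.97) + (+0.38) + (+0.49) = -1.66 W/m²/K.
ΔT = −F/λ = −2.2/(-1.66) = 1.33 °C.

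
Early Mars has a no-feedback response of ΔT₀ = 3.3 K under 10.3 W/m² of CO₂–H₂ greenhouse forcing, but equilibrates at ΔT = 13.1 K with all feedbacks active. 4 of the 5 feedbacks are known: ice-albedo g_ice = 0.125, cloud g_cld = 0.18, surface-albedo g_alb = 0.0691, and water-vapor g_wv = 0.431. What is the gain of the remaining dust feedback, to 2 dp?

-0.06

Amplification A = ΔT/ΔT₀ = 13.1/3.3 = 3.97.
Total gain g = 1 − 1/A = 1 − 1/3.97 = 0.7481.
Known gains sum to 0.125 + 0.18 + 0.0691 + 0.431 = 0.8051.
g_dust = 0.7481 − 0.8051 = -0.06.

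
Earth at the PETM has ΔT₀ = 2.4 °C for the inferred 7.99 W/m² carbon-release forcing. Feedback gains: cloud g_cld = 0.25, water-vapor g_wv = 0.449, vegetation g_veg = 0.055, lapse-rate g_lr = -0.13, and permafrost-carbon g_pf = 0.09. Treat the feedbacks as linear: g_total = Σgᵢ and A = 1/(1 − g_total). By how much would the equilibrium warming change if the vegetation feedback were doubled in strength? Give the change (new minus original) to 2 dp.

2.00 °C

Original: g = 0.714, ΔT = 2.4/(1−0.714) = 8.3916 °C.
With doubled vegetation: g' = 0.769, ΔT' = 2.4/(1−0.769) = 10.3896 °C.
Change = 10.3896 − 8.3916 = 2.00 °C.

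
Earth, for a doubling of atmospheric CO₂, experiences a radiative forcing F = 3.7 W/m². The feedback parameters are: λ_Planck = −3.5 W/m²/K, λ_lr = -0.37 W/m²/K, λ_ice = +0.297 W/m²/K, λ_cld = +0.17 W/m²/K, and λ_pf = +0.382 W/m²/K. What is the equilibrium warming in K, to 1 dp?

Net feedback parameter λ = (−3.5) + (-0.37) + (+0.297) + (+0.17) + (+0.382) = -3.021 W/m²/K.
ΔT = −F/λ = −3.7/(-3.021) = 1.2 K.

1.2 K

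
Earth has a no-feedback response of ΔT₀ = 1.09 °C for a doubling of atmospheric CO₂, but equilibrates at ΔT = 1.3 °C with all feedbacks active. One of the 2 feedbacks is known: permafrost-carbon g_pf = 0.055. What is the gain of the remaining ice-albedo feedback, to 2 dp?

0.11

Amplification A = ΔT/ΔT₀ = 1.3/1.09 = 1.193.
Total gain g = 1 − 1/A = 1 − 1/1.193 = 0.1618.
The known gain is 0.055.
g_ice = 0.1618 − 0.055 = 0.11.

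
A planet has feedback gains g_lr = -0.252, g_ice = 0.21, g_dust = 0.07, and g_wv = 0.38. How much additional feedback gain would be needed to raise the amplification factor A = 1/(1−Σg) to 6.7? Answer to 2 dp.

0.44

Current total gain = 0.408.
Target gain for A = 6.7: g* = 1 − 1/6.7 = 0.8507.
Additional gain needed = 0.8507 − 0.408 = 0.44.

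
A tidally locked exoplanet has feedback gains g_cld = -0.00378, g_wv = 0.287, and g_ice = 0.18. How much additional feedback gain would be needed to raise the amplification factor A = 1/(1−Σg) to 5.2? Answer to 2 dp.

0.34

Current total gain = 0.46322.
Target gain for A = 5.2: g* = 1 − 1/5.2 = 0.8077.
Additional gain needed = 0.8077 − 0.46322 = 0.34.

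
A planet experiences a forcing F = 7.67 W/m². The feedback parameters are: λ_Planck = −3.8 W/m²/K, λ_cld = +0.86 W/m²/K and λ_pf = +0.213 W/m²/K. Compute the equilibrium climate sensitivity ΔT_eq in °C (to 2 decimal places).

2.81 °C

Net feedback parameter λ = (−3.8) + (+0.86) + (+0.213) = -2.727 W/m²/K.
ΔT = −F/λ = −7.67/(-2.727) = 2.81 °C.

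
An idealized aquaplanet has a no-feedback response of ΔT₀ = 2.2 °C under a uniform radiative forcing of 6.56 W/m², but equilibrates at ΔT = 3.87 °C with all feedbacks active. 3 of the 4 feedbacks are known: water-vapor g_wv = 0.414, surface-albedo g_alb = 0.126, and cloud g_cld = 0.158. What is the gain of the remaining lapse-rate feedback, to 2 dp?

Amplification A = ΔT/ΔT₀ = 3.87/2.2 = 1.759.
Total gain g = 1 − 1/A = 1 − 1/1.759 = 0.4315.
Known gains sum to 0.414 + 0.126 + 0.158 = 0.698.
g_lr = 0.4315 − 0.698 = -0.27.

-0.27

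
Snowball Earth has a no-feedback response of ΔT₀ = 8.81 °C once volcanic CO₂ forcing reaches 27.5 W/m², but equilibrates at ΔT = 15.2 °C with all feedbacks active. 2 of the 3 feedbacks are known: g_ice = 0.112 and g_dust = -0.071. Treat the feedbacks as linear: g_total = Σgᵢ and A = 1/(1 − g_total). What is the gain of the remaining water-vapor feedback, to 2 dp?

0.38

Amplification A = ΔT/ΔT₀ = 15.2/8.81 = 1.725.
Total gain g = 1 − 1/A = 1 − 1/1.725 = 0.4203.
Known gains sum to 0.112 − 0.071 = 0.041.
g_wv = 0.4203 − 0.041 = 0.38.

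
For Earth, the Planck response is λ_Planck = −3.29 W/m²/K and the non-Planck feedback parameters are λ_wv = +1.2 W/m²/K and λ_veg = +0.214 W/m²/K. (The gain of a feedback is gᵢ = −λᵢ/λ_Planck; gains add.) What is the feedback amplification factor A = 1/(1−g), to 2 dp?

1.75

Convert to gains: g_wv = 1.2/3.29 = 0.3647; g_veg = 0.214/3.29 = 0.06505.
Total gain g = 0.42975.
A = 1/(1 − 0.42975) = 1.75.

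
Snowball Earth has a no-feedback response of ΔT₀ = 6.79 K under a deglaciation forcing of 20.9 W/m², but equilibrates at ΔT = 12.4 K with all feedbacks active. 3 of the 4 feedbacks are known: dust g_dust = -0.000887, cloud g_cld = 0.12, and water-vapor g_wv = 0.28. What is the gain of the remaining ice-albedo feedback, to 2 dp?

Amplification A = ΔT/ΔT₀ = 12.4/6.79 = 1.826.
Total gain g = 1 − 1/A = 1 − 1/1.826 = 0.4524.
Known gains sum to -0.000887 + 0.12 + 0.28 = 0.399113.
g_ice = 0.4524 − 0.399113 = 0.05.

0.05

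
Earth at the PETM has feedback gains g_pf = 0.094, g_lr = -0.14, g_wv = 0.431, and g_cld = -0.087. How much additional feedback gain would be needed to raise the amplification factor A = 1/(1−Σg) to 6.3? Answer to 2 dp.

0.54

Current total gain = 0.298.
Target gain for A = 6.3: g* = 1 − 1/6.3 = 0.8413.
Additional gain needed = 0.8413 − 0.298 = 0.54.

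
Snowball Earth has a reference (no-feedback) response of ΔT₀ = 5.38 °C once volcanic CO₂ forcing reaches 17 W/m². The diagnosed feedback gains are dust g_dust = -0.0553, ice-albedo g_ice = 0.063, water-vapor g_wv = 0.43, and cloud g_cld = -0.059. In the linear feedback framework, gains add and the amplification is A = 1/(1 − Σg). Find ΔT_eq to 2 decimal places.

Total gain g = -0.0553 + 0.063 + 0.43 − 0.059 = 0.3787.
Amplification A = 1/(1 − 0.3787) = 1.61.
ΔT = 5.38 × 1.61 = 8.66 °C.

8.66 °C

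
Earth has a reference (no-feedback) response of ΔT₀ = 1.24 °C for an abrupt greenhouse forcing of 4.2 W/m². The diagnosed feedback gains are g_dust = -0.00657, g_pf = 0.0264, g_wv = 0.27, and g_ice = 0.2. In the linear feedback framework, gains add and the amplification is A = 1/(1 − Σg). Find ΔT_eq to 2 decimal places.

2.43 °C

Total gain g = -0.00657 + 0.0264 + 0.27 + 0.2 = 0.48983.
Amplification A = 1/(1 − 0.48983) = 1.96.
ΔT = 1.24 × 1.96 = 2.43 °C.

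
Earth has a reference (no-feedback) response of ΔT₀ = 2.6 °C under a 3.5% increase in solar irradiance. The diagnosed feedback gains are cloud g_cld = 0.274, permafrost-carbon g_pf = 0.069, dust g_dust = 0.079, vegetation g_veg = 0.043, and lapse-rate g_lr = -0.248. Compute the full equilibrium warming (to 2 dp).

Total gain g = 0.274 + 0.069 + 0.079 + 0.043 − 0.248 = 0.217.
Amplification A = 1/(1 − 0.217) = 1.277.
ΔT = 2.6 × 1.277 = 3.32 °C.

3.32 °C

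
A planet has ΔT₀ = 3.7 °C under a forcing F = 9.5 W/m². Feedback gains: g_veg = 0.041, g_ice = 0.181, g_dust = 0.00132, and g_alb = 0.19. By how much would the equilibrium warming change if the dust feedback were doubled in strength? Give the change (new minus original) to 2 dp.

Original: g = 0.41332, ΔT = 3.7/(1−0.41332) = 6.3067 °C.
With doubled dust: g' = 0.41464, ΔT' = 3.7/(1−0.41464) = 6.3209 °C.
Change = 6.3209 − 6.3067 = 0.01 °C.

0.01 °C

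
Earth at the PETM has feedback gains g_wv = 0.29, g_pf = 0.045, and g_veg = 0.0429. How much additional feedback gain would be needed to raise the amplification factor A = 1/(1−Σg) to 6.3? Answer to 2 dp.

Current total gain = 0.3779.
Target gain for A = 6.3: g* = 1 − 1/6.3 = 0.8413.
Additional gain needed = 0.8413 − 0.3779 = 0.46.

0.46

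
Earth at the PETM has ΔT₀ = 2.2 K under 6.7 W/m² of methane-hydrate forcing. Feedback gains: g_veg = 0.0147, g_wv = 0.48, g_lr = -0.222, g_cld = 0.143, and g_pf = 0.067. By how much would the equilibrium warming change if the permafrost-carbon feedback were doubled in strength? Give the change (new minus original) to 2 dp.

0.63 K

Original: g = 0.4827, ΔT = 2.2/(1−0.4827) = 4.2529 K.
With doubled permafrost-carbon: g' = 0.5497, ΔT' = 2.2/(1−0.5497) = 4.8856 K.
Change = 4.8856 − 4.2529 = 0.63 K.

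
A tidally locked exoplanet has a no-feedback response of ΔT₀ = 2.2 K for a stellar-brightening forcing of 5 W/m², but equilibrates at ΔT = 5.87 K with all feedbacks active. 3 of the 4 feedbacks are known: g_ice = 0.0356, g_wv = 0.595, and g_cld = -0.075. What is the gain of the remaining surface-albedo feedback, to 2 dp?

0.07

Amplification A = ΔT/ΔT₀ = 5.87/2.2 = 2.668.
Total gain g = 1 − 1/A = 1 − 1/2.668 = 0.6252.
Known gains sum to 0.0356 + 0.595 − 0.075 = 0.5556.
g_alb = 0.6252 − 0.5556 = 0.07.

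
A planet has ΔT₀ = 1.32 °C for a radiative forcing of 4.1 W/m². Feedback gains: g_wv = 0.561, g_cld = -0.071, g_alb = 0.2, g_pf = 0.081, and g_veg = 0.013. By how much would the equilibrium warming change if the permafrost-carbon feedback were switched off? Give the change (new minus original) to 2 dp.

Original: g = 0.784, ΔT = 1.32/(1−0.784) = 6.1111 °C.
Without permafrost-carbon: g' = 0.703, ΔT' = 1.32/(1−0.703) = 4.4444 °C.
Change = 4.4444 − 6.1111 = -1.67 °C.

-1.67 °C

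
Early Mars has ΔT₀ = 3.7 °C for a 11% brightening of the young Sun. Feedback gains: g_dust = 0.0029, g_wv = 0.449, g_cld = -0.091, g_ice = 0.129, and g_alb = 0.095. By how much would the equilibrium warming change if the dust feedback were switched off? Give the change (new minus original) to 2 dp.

-0.06 °C

Original: g = 0.5849, ΔT = 3.7/(1−0.5849) = 8.9135 °C.
Without dust: g' = 0.582, ΔT' = 3.7/(1−0.582) = 8.8517 °C.
Change = 8.8517 − 8.9135 = -0.06 °C.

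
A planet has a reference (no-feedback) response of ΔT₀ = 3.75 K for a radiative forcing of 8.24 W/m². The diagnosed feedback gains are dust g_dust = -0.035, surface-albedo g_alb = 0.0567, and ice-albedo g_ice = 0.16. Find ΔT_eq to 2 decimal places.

Total gain g = -0.035 + 0.0567 + 0.16 = 0.1817.
Amplification A = 1/(1 − 0.1817) = 1.222.
ΔT = 3.75 × 1.222 = 4.58 K.

4.58 K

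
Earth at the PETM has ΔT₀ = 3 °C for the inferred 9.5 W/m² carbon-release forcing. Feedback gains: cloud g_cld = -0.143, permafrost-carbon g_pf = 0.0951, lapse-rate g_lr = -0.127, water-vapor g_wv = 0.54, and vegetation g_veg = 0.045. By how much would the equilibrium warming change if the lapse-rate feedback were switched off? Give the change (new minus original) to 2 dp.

Original: g = 0.4101, ΔT = 3/(1−0.4101) = 5.0856 °C.
Without lapse-rate: g' = 0.5371, ΔT' = 3/(1−0.5371) = 6.4809 °C.
Change = 6.4809 − 5.0856 = 1.40 °C.

1.40 °C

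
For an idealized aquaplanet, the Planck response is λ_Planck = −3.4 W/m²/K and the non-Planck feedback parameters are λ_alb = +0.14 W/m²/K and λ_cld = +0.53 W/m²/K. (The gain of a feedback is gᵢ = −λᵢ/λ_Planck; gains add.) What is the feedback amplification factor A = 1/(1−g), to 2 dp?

1.25

Convert to gains: g_alb = 0.14/3.4 = 0.04118; g_cld = 0.53/3.4 = 0.1559.
Total gain g = 0.19708.
A = 1/(1 − 0.19708) = 1.25.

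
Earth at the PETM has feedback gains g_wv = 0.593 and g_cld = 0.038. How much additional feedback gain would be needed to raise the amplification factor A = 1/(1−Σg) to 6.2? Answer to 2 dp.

Current total gain = 0.631.
Target gain for A = 6.2: g* = 1 − 1/6.2 = 0.8387.
Additional gain needed = 0.8387 − 0.631 = 0.21.

0.21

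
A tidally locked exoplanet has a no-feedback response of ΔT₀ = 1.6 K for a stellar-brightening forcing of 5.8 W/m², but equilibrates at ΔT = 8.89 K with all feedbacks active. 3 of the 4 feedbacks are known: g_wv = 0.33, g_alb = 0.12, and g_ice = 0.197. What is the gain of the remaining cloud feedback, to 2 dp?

Amplification A = ΔT/ΔT₀ = 8.89/1.6 = 5.556.
Total gain g = 1 − 1/A = 1 − 1/5.556 = 0.82.
Known gains sum to 0.33 + 0.12 + 0.197 = 0.647.
g_cld = 0.82 − 0.647 = 0.17.

0.17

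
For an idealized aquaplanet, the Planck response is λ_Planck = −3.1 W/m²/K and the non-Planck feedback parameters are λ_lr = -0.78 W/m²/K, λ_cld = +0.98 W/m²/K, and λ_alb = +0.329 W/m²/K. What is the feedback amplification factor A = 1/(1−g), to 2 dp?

Convert to gains: g_lr = -0.78/3.1 = -0.2516; g_cld = 0.98/3.1 = 0.3161; g_alb = 0.329/3.1 = 0.1061.
Total gain g = 0.1706.
A = 1/(1 − 0.1706) = 1.21.

1.21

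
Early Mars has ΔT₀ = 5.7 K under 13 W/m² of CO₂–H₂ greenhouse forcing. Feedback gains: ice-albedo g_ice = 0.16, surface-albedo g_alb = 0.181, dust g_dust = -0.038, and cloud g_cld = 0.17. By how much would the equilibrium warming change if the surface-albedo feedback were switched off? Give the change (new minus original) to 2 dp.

-2.77 K

Original: g = 0.473, ΔT = 5.7/(1−0.473) = 10.8159 K.
Without surface-albedo: g' = 0.292, ΔT' = 5.7/(1−0.292) = 8.0508 K.
Change = 8.0508 − 10.8159 = -2.77 K.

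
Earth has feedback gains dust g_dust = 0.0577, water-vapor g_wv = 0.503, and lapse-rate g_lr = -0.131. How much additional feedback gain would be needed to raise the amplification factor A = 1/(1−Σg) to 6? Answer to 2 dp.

0.40

Current total gain = 0.4297.
Target gain for A = 6: g* = 1 − 1/6 = 0.8333.
Additional gain needed = 0.8333 − 0.4297 = 0.40.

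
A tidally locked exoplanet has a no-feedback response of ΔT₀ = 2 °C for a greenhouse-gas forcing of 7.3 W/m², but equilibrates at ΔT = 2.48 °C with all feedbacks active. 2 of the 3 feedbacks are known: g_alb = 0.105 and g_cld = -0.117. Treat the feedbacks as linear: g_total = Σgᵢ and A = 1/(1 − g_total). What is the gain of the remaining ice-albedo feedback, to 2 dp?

0.21

Amplification A = ΔT/ΔT₀ = 2.48/2 = 1.24.
Total gain g = 1 − 1/A = 1 − 1/1.24 = 0.1935.
Known gains sum to 0.105 − 0.117 = -0.012.
g_ice = 0.1935 + 0.012 = 0.21.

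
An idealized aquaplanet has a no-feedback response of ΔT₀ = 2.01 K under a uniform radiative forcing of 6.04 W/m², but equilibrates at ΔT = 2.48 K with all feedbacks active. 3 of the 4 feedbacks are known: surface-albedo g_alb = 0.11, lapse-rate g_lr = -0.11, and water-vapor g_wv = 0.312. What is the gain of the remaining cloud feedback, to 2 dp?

Amplification A = ΔT/ΔT₀ = 2.48/2.01 = 1.234.
Total gain g = 1 − 1/A = 1 − 1/1.234 = 0.1896.
Known gains sum to 0.11 − 0.11 + 0.312 = 0.312.
g_cld = 0.1896 − 0.312 = -0.12.

-0.12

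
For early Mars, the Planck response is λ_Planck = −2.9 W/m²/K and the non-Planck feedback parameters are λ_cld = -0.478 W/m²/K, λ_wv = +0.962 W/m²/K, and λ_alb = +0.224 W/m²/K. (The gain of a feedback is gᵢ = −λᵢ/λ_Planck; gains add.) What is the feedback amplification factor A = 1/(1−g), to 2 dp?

1.32

Convert to gains: g_cld = -0.478/2.9 = -0.1648; g_wv = 0.962/2.9 = 0.3317; g_alb = 0.224/2.9 = 0.07724.
Total gain g = 0.24414.
A = 1/(1 − 0.24414) = 1.32.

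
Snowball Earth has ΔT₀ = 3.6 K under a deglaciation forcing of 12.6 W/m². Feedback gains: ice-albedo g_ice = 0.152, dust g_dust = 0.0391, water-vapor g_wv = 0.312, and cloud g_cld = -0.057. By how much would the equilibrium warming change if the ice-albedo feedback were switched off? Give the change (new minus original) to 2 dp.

-1.40 K

Original: g = 0.4461, ΔT = 3.6/(1−0.4461) = 6.4994 K.
Without ice-albedo: g' = 0.2941, ΔT' = 3.6/(1−0.2941) = 5.0999 K.
Change = 5.0999 − 6.4994 = -1.40 K.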